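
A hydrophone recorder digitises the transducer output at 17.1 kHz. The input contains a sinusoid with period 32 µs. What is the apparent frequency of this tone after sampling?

2.95 kHz

T = 32 µs → f = 1/T = 31.25 kHz.
31.25 kHz mod fs = 14.15 kHz.
14.15 kHz > fs/2 = 8.55 kHz, folds to fs − 14.15 kHz = 2.95 kHz.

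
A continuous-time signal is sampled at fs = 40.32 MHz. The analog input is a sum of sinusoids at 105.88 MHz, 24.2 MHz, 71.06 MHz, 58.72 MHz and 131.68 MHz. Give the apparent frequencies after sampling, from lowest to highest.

9.58 MHz, 10.72 MHz, 15.08 MHz, 16.12 MHz, 18.4 MHz

fs/2 = 20.16 MHz.
105.88 MHz mod fs = 25.24 MHz.
25.24 MHz > fs/2 = 20.16 MHz, folds to fs − 25.24 MHz = 15.08 MHz.
24.2 MHz > fs/2 = 20.16 MHz, folds to fs − 24.2 MHz = 16.12 MHz.
71.06 MHz mod fs = 30.74 MHz.
30.74 MHz > fs/2 = 20.16 MHz, folds to fs − 30.74 MHz = 9.58 MHz.
58.72 MHz mod fs = 18.4 MHz.
18.4 MHz ≤ fs/2 = 20.16 MHz, appears at 18.4 MHz.
131.68 MHz mod fs = 10.72 MHz.
10.72 MHz ≤ fs/2 = 20.16 MHz, appears at 10.72 MHz.
Distinct values: {9.58 MHz, 10.72 MHz, 15.08 MHz, 16.12 MHz, 18.4 MHz}.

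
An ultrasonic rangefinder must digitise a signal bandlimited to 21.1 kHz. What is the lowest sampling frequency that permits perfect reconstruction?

Nyquist rate = 2 × 21.1 kHz = 42.2 kHz.

42.2 kHz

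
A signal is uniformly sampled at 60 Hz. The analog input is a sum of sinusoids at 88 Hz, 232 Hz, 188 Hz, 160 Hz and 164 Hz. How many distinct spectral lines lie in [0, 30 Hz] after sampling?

4

fs/2 = 30 Hz.
88 Hz mod fs = 28 Hz.
28 Hz ≤ fs/2 = 30 Hz, appears at 28 Hz.
232 Hz mod fs = 52 Hz.
52 Hz > fs/2 = 30 Hz, folds to fs − 52 Hz = 8 Hz.
188 Hz mod fs = 8 Hz.
8 Hz ≤ fs/2 = 30 Hz, appears at 8 Hz.
160 Hz mod fs = 40 Hz.
40 Hz > fs/2 = 30 Hz, folds to fs − 40 Hz = 20 Hz.
164 Hz mod fs = 44 Hz.
44 Hz > fs/2 = 30 Hz, folds to fs − 44 Hz = 16 Hz.
Distinct values: {8 Hz, 16 Hz, 20 Hz, 28 Hz} → 4.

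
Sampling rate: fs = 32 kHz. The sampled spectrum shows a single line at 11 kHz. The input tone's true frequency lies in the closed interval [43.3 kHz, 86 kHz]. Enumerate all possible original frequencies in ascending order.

Frequencies that alias to 11 kHz are k·fs ± 11 kHz for integer k ≥ 0.
k=0: 11 kHz.
k=1: 21 kHz, 43 kHz.
k=2: 53 kHz, 75 kHz.
k=3: 85 kHz, 107 kHz.
k=4: 117 kHz, 139 kHz.
Within [43.3 kHz, 86 kHz]: 53 kHz, 75 kHz, 85 kHz.

53 kHz, 75 kHz, 85 kHz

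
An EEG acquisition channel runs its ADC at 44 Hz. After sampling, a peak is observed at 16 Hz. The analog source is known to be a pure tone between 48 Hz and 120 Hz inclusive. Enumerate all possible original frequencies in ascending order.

Frequencies that alias to 16 Hz are k·fs ± 16 Hz for integer k ≥ 0.
k=0: 16 Hz.
k=1: 28 Hz, 60 Hz.
k=2: 72 Hz, 104 Hz.
k=3: 116 Hz, 148 Hz.
k=4: 160 Hz, 192 Hz.
Within [48 Hz, 120 Hz]: 60 Hz, 72 Hz, 104 Hz, 116 Hz.

60 Hz, 72 Hz, 104 Hz, 116 Hz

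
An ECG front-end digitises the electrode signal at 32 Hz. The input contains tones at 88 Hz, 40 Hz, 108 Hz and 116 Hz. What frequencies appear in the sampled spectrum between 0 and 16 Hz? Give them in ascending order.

8 Hz, 12 Hz

fs/2 = 16 Hz.
88 Hz mod fs = 24 Hz.
24 Hz > fs/2 = 16 Hz, folds to fs − 24 Hz = 8 Hz.
40 Hz mod fs = 8 Hz.
8 Hz ≤ fs/2 = 16 Hz, appears at 8 Hz.
108 Hz mod fs = 12 Hz.
12 Hz ≤ fs/2 = 16 Hz, appears at 12 Hz.
116 Hz mod fs = 20 Hz.
20 Hz > fs/2 = 16 Hz, folds to fs − 20 Hz = 12 Hz.
Distinct values: {8 Hz, 12 Hz}.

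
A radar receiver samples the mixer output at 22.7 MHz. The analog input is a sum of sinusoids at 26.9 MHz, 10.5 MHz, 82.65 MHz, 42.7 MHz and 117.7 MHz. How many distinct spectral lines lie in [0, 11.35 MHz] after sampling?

fs/2 = 11.35 MHz.
26.9 MHz mod fs = 4.2 MHz.
4.2 MHz ≤ fs/2 = 11.35 MHz, appears at 4.2 MHz.
10.5 MHz ≤ fs/2 = 11.35 MHz, passes unchanged.
82.65 MHz mod fs = 14.55 MHz.
14.55 MHz > fs/2 = 11.35 MHz, folds to fs − 14.55 MHz = 8.15 MHz.
42.7 MHz mod fs = 20 MHz.
20 MHz > fs/2 = 11.35 MHz, folds to fs − 20 MHz = 2.7 MHz.
117.7 MHz mod fs = 4.2 MHz.
4.2 MHz ≤ fs/2 = 11.35 MHz, appears at 4.2 MHz.
Distinct values: {2.7 MHz, 4.2 MHz, 8.15 MHz, 10.5 MHz} → 4.

4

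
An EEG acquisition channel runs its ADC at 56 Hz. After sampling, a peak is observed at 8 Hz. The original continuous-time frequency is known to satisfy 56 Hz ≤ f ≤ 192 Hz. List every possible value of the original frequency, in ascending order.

64 Hz, 104 Hz, 120 Hz, 160 Hz, 176 Hz

Frequencies that alias to 8 Hz are k·fs ± 8 Hz for integer k ≥ 0.
k=0: 8 Hz.
k=1: 48 Hz, 64 Hz.
k=2: 104 Hz, 120 Hz.
k=3: 160 Hz, 176 Hz.
k=4: 216 Hz, 232 Hz.
Within [56 Hz, 192 Hz]: 64 Hz, 104 Hz, 120 Hz, 160 Hz, 176 Hz.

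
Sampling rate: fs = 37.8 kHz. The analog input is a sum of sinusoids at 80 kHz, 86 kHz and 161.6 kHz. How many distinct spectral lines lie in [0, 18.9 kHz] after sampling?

2

fs/2 = 18.9 kHz.
80 kHz mod fs = 4.4 kHz.
4.4 kHz ≤ fs/2 = 18.9 kHz, appears at 4.4 kHz.
86 kHz mod fs = 10.4 kHz.
10.4 kHz ≤ fs/2 = 18.9 kHz, appears at 10.4 kHz.
161.6 kHz mod fs = 10.4 kHz.
10.4 kHz ≤ fs/2 = 18.9 kHz, appears at 10.4 kHz.
Distinct values: {4.4 kHz, 10.4 kHz} → 2.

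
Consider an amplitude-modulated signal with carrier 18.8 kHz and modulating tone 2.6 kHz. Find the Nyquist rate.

42.8 kHz

AM sidebands sit at fc ± fm = 16.2 kHz and 21.4 kHz.
Highest-frequency component: 21.4 kHz.
Nyquist rate = 2 × 21.4 kHz = 42.8 kHz.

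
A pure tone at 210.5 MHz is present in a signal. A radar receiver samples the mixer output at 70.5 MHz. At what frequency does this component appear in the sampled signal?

210.5 MHz mod fs = 69.5 MHz.
69.5 MHz > fs/2 = 35.25 MHz, folds to fs − 69.5 MHz = 1 MHz.

1 MHz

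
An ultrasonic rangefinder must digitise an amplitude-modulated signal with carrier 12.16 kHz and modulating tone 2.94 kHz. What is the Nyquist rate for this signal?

AM sidebands sit at fc ± fm = 9.22 kHz and 15.1 kHz.
Highest-frequency component: 15.1 kHz.
Nyquist rate = 2 × 15.1 kHz = 30.2 kHz.

30.2 kHz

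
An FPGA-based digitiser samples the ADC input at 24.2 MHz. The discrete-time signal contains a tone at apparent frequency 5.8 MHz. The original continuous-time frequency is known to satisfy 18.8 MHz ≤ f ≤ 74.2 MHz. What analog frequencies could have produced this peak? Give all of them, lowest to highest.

30 MHz, 42.6 MHz, 54.2 MHz, 66.8 MHz

Frequencies that alias to 5.8 MHz are k·fs ± 5.8 MHz for integer k ≥ 0.
k=0: 5.8 MHz.
k=1: 18.4 MHz, 30 MHz.
k=2: 42.6 MHz, 54.2 MHz.
k=3: 66.8 MHz, 78.4 MHz.
k=4: 91 MHz, 102.6 MHz.
Within [18.8 MHz, 74.2 MHz]: 30 MHz, 42.6 MHz, 54.2 MHz, 66.8 MHz.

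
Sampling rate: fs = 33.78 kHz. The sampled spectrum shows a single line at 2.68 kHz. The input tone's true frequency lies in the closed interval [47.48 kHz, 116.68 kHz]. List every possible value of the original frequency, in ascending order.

Frequencies that alias to 2.68 kHz are k·fs ± 2.68 kHz for integer k ≥ 0.
k=0: 2.68 kHz.
k=1: 31.1 kHz, 36.46 kHz.
k=2: 64.88 kHz, 70.24 kHz.
k=3: 98.66 kHz, 104.02 kHz.
k=4: 132.44 kHz, 137.8 kHz.
Within [47.48 kHz, 116.68 kHz]: 64.88 kHz, 70.24 kHz, 98.66 kHz, 104.02 kHz.

64.88 kHz, 70.24 kHz, 98.66 kHz, 104.02 kHz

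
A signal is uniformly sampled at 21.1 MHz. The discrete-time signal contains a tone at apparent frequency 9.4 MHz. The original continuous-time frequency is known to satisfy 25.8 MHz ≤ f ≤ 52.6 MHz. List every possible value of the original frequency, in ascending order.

Frequencies that alias to 9.4 MHz are k·fs ± 9.4 MHz for integer k ≥ 0.
k=0: 9.4 MHz.
k=1: 11.7 MHz, 30.5 MHz.
k=2: 32.8 MHz, 51.6 MHz.
k=3: 53.9 MHz, 72.7 MHz.
Within [25.8 MHz, 52.6 MHz]: 30.5 MHz, 32.8 MHz, 51.6 MHz.

30.5 MHz, 32.8 MHz, 51.6 MHz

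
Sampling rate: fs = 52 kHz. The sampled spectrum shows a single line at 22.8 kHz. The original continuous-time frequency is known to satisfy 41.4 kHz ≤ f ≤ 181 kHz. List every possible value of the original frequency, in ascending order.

74.8 kHz, 81.2 kHz, 126.8 kHz, 133.2 kHz, 178.8 kHz

Frequencies that alias to 22.8 kHz are k·fs ± 22.8 kHz for integer k ≥ 0.
k=0: 22.8 kHz.
k=1: 29.2 kHz, 74.8 kHz.
k=2: 81.2 kHz, 126.8 kHz.
k=3: 133.2 kHz, 178.8 kHz.
k=4: 185.2 kHz, 230.8 kHz.
Within [41.4 kHz, 181 kHz]: 74.8 kHz, 81.2 kHz, 126.8 kHz, 133.2 kHz, 178.8 kHz.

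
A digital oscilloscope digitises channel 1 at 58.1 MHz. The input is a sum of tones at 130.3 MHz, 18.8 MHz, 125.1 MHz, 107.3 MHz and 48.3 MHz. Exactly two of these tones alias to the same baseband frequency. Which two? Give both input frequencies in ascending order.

fs/2 = 29.05 MHz.
130.3 MHz mod fs = 14.1 MHz.
14.1 MHz ≤ fs/2 = 29.05 MHz, appears at 14.1 MHz.
18.8 MHz ≤ fs/2 = 29.05 MHz, passes unchanged.
125.1 MHz mod fs = 8.9 MHz.
8.9 MHz ≤ fs/2 = 29.05 MHz, appears at 8.9 MHz.
107.3 MHz mod fs = 49.2 MHz.
49.2 MHz > fs/2 = 29.05 MHz, folds to fs − 49.2 MHz = 8.9 MHz.
48.3 MHz > fs/2 = 29.05 MHz, folds to fs − 48.3 MHz = 9.8 MHz.
107.3 MHz and 125.1 MHz both map to 8.9 MHz.

107.3 MHz, 125.1 MHz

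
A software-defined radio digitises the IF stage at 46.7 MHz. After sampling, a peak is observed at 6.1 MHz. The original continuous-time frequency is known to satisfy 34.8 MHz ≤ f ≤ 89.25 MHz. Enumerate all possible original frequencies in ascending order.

40.6 MHz, 52.8 MHz, 87.3 MHz

Frequencies that alias to 6.1 MHz are k·fs ± 6.1 MHz for integer k ≥ 0.
k=0: 6.1 MHz.
k=1: 40.6 MHz, 52.8 MHz.
k=2: 87.3 MHz, 99.5 MHz.
k=3: 134 MHz, 146.2 MHz.
Within [34.8 MHz, 89.25 MHz]: 40.6 MHz, 52.8 MHz, 87.3 MHz.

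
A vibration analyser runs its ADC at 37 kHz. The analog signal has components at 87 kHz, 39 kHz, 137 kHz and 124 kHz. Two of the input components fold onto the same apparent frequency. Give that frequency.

13 kHz

fs/2 = 18.5 kHz.
87 kHz mod fs = 13 kHz.
13 kHz ≤ fs/2 = 18.5 kHz, appears at 13 kHz.
39 kHz mod fs = 2 kHz.
2 kHz ≤ fs/2 = 18.5 kHz, appears at 2 kHz.
137 kHz mod fs = 26 kHz.
26 kHz > fs/2 = 18.5 kHz, folds to fs − 26 kHz = 11 kHz.
124 kHz mod fs = 13 kHz.
13 kHz ≤ fs/2 = 18.5 kHz, appears at 13 kHz.
87 kHz and 124 kHz both map to 13 kHz.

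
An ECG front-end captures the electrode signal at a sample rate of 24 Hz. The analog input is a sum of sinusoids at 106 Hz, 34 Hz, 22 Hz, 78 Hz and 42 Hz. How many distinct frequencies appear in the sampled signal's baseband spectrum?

fs/2 = 12 Hz.
106 Hz mod fs = 10 Hz.
10 Hz ≤ fs/2 = 12 Hz, appears at 10 Hz.
34 Hz mod fs = 10 Hz.
10 Hz ≤ fs/2 = 12 Hz, appears at 10 Hz.
22 Hz > fs/2 = 12 Hz, folds to fs − 22 Hz = 2 Hz.
78 Hz mod fs = 6 Hz.
6 Hz ≤ fs/2 = 12 Hz, appears at 6 Hz.
42 Hz mod fs = 18 Hz.
18 Hz > fs/2 = 12 Hz, folds to fs − 18 Hz = 6 Hz.
Distinct values: {2 Hz, 6 Hz, 10 Hz} → 3.

3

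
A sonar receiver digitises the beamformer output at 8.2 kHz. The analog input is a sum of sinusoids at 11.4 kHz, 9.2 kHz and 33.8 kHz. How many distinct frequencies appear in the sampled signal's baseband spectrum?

2

fs/2 = 4.1 kHz.
11.4 kHz mod fs = 3.2 kHz.
3.2 kHz ≤ fs/2 = 4.1 kHz, appears at 3.2 kHz.
9.2 kHz mod fs = 1 kHz.
1 kHz ≤ fs/2 = 4.1 kHz, appears at 1 kHz.
33.8 kHz mod fs = 1 kHz.
1 kHz ≤ fs/2 = 4.1 kHz, appears at 1 kHz.
Distinct values: {1 kHz, 3.2 kHz} → 2.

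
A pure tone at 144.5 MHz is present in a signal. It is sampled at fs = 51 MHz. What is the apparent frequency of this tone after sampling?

8.5 MHz

144.5 MHz mod fs = 42.5 MHz.
42.5 MHz > fs/2 = 25.5 MHz, folds to fs − 42.5 MHz = 8.5 MHz.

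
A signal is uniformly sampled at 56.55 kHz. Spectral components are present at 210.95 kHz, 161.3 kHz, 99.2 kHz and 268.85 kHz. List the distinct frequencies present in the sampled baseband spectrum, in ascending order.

fs/2 = 28.275 kHz.
210.95 kHz mod fs = 41.3 kHz.
41.3 kHz > fs/2 = 28.275 kHz, folds to fs − 41.3 kHz = 15.25 kHz.
161.3 kHz mod fs = 48.2 kHz.
48.2 kHz > fs/2 = 28.275 kHz, folds to fs − 48.2 kHz = 8.35 kHz.
99.2 kHz mod fs = 42.65 kHz.
42.65 kHz > fs/2 = 28.275 kHz, folds to fs − 42.65 kHz = 13.9 kHz.
268.85 kHz mod fs = 42.65 kHz.
42.65 kHz > fs/2 = 28.275 kHz, folds to fs − 42.65 kHz = 13.9 kHz.
Distinct values: {8.35 kHz, 13.9 kHz, 15.25 kHz}.

8.35 kHz, 13.9 kHz, 15.25 kHz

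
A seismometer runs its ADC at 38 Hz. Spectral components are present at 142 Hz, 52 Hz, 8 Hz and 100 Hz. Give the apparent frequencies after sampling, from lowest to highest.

8 Hz, 10 Hz, 14 Hz

fs/2 = 19 Hz.
142 Hz mod fs = 28 Hz.
28 Hz > fs/2 = 19 Hz, folds to fs − 28 Hz = 10 Hz.
52 Hz mod fs = 14 Hz.
14 Hz ≤ fs/2 = 19 Hz, appears at 14 Hz.
8 Hz ≤ fs/2 = 19 Hz, passes unchanged.
100 Hz mod fs = 24 Hz.
24 Hz > fs/2 = 19 Hz, folds to fs − 24 Hz = 14 Hz.
Distinct values: {8 Hz, 10 Hz, 14 Hz}.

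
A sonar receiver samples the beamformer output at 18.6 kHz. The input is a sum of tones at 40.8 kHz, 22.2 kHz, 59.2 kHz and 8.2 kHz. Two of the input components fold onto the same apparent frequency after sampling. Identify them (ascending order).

22.2 kHz, 40.8 kHz

fs/2 = 9.3 kHz.
40.8 kHz mod fs = 3.6 kHz.
3.6 kHz ≤ fs/2 = 9.3 kHz, appears at 3.6 kHz.
22.2 kHz mod fs = 3.6 kHz.
3.6 kHz ≤ fs/2 = 9.3 kHz, appears at 3.6 kHz.
59.2 kHz mod fs = 3.4 kHz.
3.4 kHz ≤ fs/2 = 9.3 kHz, appears at 3.4 kHz.
8.2 kHz ≤ fs/2 = 9.3 kHz, passes unchanged.
22.2 kHz and 40.8 kHz both map to 3.6 kHz.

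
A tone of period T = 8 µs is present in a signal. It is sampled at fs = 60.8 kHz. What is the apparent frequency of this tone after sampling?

T = 8 µs → f = 1/T = 125 kHz.
125 kHz mod fs = 3.4 kHz.
3.4 kHz ≤ fs/2 = 30.4 kHz, appears at 3.4 kHz.

3.4 kHz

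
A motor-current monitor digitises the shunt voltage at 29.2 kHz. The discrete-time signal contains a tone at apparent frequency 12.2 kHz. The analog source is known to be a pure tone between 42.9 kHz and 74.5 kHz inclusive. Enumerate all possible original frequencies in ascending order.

Frequencies that alias to 12.2 kHz are k·fs ± 12.2 kHz for integer k ≥ 0.
k=0: 12.2 kHz.
k=1: 17 kHz, 41.4 kHz.
k=2: 46.2 kHz, 70.6 kHz.
k=3: 75.4 kHz, 99.8 kHz.
Within [42.9 kHz, 74.5 kHz]: 46.2 kHz, 70.6 kHz.

46.2 kHz, 70.6 kHz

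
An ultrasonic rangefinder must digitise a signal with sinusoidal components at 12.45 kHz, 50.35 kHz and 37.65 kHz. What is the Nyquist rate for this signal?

100.7 kHz

Highest-frequency component: 50.35 kHz.
Nyquist rate = 2 × 50.35 kHz = 100.7 kHz.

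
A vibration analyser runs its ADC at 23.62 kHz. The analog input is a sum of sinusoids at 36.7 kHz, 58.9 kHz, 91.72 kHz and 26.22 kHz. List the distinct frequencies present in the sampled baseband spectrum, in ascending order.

2.6 kHz, 2.76 kHz, 10.54 kHz, 11.66 kHz

fs/2 = 11.81 kHz.
36.7 kHz mod fs = 13.08 kHz.
13.08 kHz > fs/2 = 11.81 kHz, folds to fs − 13.08 kHz = 10.54 kHz.
58.9 kHz mod fs = 11.66 kHz.
11.66 kHz ≤ fs/2 = 11.81 kHz, appears at 11.66 kHz.
91.72 kHz mod fs = 20.86 kHz.
20.86 kHz > fs/2 = 11.81 kHz, folds to fs − 20.86 kHz = 2.76 kHz.
26.22 kHz mod fs = 2.6 kHz.
2.6 kHz ≤ fs/2 = 11.81 kHz, appears at 2.6 kHz.
Distinct values: {2.6 kHz, 2.76 kHz, 10.54 kHz, 11.66 kHz}.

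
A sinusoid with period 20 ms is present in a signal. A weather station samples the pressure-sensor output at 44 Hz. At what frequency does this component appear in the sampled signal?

T = 20 ms → f = 1/T = 50 Hz.
50 Hz mod fs = 6 Hz.
6 Hz ≤ fs/2 = 22 Hz, appears at 6 Hz.

6 Hz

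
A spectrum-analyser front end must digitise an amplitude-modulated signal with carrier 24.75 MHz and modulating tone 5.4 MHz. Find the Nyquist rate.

60.3 MHz

AM sidebands sit at fc ± fm = 19.35 MHz and 30.15 MHz.
Highest-frequency component: 30.15 MHz.
Nyquist rate = 2 × 30.15 MHz = 60.3 MHz.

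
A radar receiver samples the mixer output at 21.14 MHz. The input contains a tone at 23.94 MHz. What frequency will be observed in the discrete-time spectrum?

23.94 MHz mod fs = 2.8 MHz.
2.8 MHz ≤ fs/2 = 10.57 MHz, appears at 2.8 MHz.

2.8 MHz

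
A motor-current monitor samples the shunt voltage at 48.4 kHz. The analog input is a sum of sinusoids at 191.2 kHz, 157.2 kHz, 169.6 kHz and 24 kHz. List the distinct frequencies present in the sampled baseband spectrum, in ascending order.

2.4 kHz, 12 kHz, 24 kHz

fs/2 = 24.2 kHz.
191.2 kHz mod fs = 46 kHz.
46 kHz > fs/2 = 24.2 kHz, folds to fs − 46 kHz = 2.4 kHz.
157.2 kHz mod fs = 12 kHz.
12 kHz ≤ fs/2 = 24.2 kHz, appears at 12 kHz.
169.6 kHz mod fs = 24.4 kHz.
24.4 kHz > fs/2 = 24.2 kHz, folds to fs − 24.4 kHz = 24 kHz.
24 kHz ≤ fs/2 = 24.2 kHz, passes unchanged.
Distinct values: {2.4 kHz, 12 kHz, 24 kHz}.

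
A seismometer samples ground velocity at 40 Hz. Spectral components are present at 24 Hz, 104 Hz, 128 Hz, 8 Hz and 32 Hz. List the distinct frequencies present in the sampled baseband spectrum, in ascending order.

fs/2 = 20 Hz.
24 Hz > fs/2 = 20 Hz, folds to fs − 24 Hz = 16 Hz.
104 Hz mod fs = 24 Hz.
24 Hz > fs/2 = 20 Hz, folds to fs − 24 Hz = 16 Hz.
128 Hz mod fs = 8 Hz.
8 Hz ≤ fs/2 = 20 Hz, appears at 8 Hz.
8 Hz ≤ fs/2 = 20 Hz, passes unchanged.
32 Hz > fs/2 = 20 Hz, folds to fs − 32 Hz = 8 Hz.
Distinct values: {8 Hz, 16 Hz}.

8 Hz, 16 Hz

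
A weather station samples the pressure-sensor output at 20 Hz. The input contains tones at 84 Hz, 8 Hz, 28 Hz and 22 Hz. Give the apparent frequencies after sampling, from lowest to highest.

2 Hz, 4 Hz, 8 Hz

fs/2 = 10 Hz.
84 Hz mod fs = 4 Hz.
4 Hz ≤ fs/2 = 10 Hz, appears at 4 Hz.
8 Hz ≤ fs/2 = 10 Hz, passes unchanged.
28 Hz mod fs = 8 Hz.
8 Hz ≤ fs/2 = 10 Hz, appears at 8 Hz.
22 Hz mod fs = 2 Hz.
2 Hz ≤ fs/2 = 10 Hz, appears at 2 Hz.
Distinct values: {2 Hz, 4 Hz, 8 Hz}.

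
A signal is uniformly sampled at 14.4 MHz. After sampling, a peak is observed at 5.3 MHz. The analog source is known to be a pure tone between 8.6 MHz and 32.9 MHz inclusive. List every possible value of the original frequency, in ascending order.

9.1 MHz, 19.7 MHz, 23.5 MHz

Frequencies that alias to 5.3 MHz are k·fs ± 5.3 MHz for integer k ≥ 0.
k=0: 5.3 MHz.
k=1: 9.1 MHz, 19.7 MHz.
k=2: 23.5 MHz, 34.1 MHz.
k=3: 37.9 MHz, 48.5 MHz.
Within [8.6 MHz, 32.9 MHz]: 9.1 MHz, 19.7 MHz, 23.5 MHz.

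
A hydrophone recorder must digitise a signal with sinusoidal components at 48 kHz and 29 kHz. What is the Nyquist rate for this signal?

96 kHz

Highest-frequency component: 48 kHz.
Nyquist rate = 2 × 48 kHz = 96 kHz.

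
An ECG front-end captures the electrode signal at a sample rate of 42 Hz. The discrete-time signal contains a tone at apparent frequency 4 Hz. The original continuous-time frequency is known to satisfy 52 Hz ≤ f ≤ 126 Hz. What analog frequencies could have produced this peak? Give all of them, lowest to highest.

80 Hz, 88 Hz, 122 Hz

Frequencies that alias to 4 Hz are k·fs ± 4 Hz for integer k ≥ 0.
k=0: 4 Hz.
k=1: 38 Hz, 46 Hz.
k=2: 80 Hz, 88 Hz.
k=3: 122 Hz, 130 Hz.
k=4: 164 Hz, 172 Hz.
Within [52 Hz, 126 Hz]: 80 Hz, 88 Hz, 122 Hz.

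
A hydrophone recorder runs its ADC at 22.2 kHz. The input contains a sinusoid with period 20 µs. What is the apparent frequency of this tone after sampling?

T = 20 µs → f = 1/T = 50 kHz.
50 kHz mod fs = 5.6 kHz.
5.6 kHz ≤ fs/2 = 11.1 kHz, appears at 5.6 kHz.

5.6 kHz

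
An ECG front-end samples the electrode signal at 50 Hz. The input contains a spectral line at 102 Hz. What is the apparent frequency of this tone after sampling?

102 Hz mod fs = 2 Hz.
2 Hz ≤ fs/2 = 25 Hz, appears at 2 Hz.

2 Hz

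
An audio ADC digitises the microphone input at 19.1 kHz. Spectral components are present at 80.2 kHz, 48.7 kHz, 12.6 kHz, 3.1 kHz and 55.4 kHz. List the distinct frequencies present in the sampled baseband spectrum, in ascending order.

1.9 kHz, 3.1 kHz, 3.8 kHz, 6.5 kHz, 8.6 kHz

fs/2 = 9.55 kHz.
80.2 kHz mod fs = 3.8 kHz.
3.8 kHz ≤ fs/2 = 9.55 kHz, appears at 3.8 kHz.
48.7 kHz mod fs = 10.5 kHz.
10.5 kHz > fs/2 = 9.55 kHz, folds to fs − 10.5 kHz = 8.6 kHz.
12.6 kHz > fs/2 = 9.55 kHz, folds to fs − 12.6 kHz = 6.5 kHz.
3.1 kHz ≤ fs/2 = 9.55 kHz, passes unchanged.
55.4 kHz mod fs = 17.2 kHz.
17.2 kHz > fs/2 = 9.55 kHz, folds to fs − 17.2 kHz = 1.9 kHz.
Distinct values: {1.9 kHz, 3.1 kHz, 3.8 kHz, 6.5 kHz, 8.6 kHz}.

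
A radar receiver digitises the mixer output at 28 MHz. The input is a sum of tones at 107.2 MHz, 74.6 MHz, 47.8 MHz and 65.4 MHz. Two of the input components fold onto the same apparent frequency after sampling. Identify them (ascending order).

fs/2 = 14 MHz.
107.2 MHz mod fs = 23.2 MHz.
23.2 MHz > fs/2 = 14 MHz, folds to fs − 23.2 MHz = 4.8 MHz.
74.6 MHz mod fs = 18.6 MHz.
18.6 MHz > fs/2 = 14 MHz, folds to fs − 18.6 MHz = 9.4 MHz.
47.8 MHz mod fs = 19.8 MHz.
19.8 MHz > fs/2 = 14 MHz, folds to fs − 19.8 MHz = 8.2 MHz.
65.4 MHz mod fs = 9.4 MHz.
9.4 MHz ≤ fs/2 = 14 MHz, appears at 9.4 MHz.
65.4 MHz and 74.6 MHz both map to 9.4 MHz.

65.4 MHz, 74.6 MHz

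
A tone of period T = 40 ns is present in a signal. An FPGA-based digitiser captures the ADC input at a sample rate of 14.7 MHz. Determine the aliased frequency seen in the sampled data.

4.4 MHz

T = 40 ns → f = 1/T = 25 MHz.
25 MHz mod fs = 10.3 MHz.
10.3 MHz > fs/2 = 7.35 MHz, folds to fs − 10.3 MHz = 4.4 MHz.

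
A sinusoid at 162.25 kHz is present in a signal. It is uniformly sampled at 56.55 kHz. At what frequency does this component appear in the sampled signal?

162.25 kHz mod fs = 49.15 kHz.
49.15 kHz > fs/2 = 28.275 kHz, folds to fs − 49.15 kHz = 7.4 kHz.

7.4 kHz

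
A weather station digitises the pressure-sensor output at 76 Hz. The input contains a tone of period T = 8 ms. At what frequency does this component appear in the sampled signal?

T = 8 ms → f = 1/T = 125 Hz.
125 Hz mod fs = 49 Hz.
49 Hz > fs/2 = 38 Hz, folds to fs − 49 Hz = 27 Hz.

27 Hz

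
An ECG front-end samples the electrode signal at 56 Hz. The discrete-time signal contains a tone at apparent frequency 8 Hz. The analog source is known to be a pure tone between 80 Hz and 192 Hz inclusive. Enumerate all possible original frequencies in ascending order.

Frequencies that alias to 8 Hz are k·fs ± 8 Hz for integer k ≥ 0.
k=0: 8 Hz.
k=1: 48 Hz, 64 Hz.
k=2: 104 Hz, 120 Hz.
k=3: 160 Hz, 176 Hz.
k=4: 216 Hz, 232 Hz.
Within [80 Hz, 192 Hz]: 104 Hz, 120 Hz, 160 Hz, 176 Hz.

104 Hz, 120 Hz, 160 Hz, 176 Hz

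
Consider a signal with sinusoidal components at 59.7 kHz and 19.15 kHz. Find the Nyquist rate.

119.4 kHz

Highest-frequency component: 59.7 kHz.
Nyquist rate = 2 × 59.7 kHz = 119.4 kHz.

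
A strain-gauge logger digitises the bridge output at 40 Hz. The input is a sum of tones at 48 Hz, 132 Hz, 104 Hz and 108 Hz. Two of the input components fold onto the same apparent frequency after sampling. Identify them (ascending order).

fs/2 = 20 Hz.
48 Hz mod fs = 8 Hz.
8 Hz ≤ fs/2 = 20 Hz, appears at 8 Hz.
132 Hz mod fs = 12 Hz.
12 Hz ≤ fs/2 = 20 Hz, appears at 12 Hz.
104 Hz mod fs = 24 Hz.
24 Hz > fs/2 = 20 Hz, folds to fs − 24 Hz = 16 Hz.
108 Hz mod fs = 28 Hz.
28 Hz > fs/2 = 20 Hz, folds to fs − 28 Hz = 12 Hz.
108 Hz and 132 Hz both map to 12 Hz.

108 Hz, 132 Hz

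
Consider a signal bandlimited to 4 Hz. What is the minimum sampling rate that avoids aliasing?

8 Hz

Nyquist rate = 2 × 4 Hz = 8 Hz.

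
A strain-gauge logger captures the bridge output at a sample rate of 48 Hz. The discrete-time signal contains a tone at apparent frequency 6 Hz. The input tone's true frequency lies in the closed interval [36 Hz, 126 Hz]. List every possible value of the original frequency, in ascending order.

Frequencies that alias to 6 Hz are k·fs ± 6 Hz for integer k ≥ 0.
k=0: 6 Hz.
k=1: 42 Hz, 54 Hz.
k=2: 90 Hz, 102 Hz.
k=3: 138 Hz, 150 Hz.
Within [36 Hz, 126 Hz]: 42 Hz, 54 Hz, 90 Hz, 102 Hz.

42 Hz, 54 Hz, 90 Hz, 102 Hz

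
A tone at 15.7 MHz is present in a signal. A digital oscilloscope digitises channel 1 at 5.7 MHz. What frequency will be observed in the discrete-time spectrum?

1.4 MHz

15.7 MHz mod fs = 4.3 MHz.
4.3 MHz > fs/2 = 2.85 MHz, folds to fs − 4.3 MHz = 1.4 MHz.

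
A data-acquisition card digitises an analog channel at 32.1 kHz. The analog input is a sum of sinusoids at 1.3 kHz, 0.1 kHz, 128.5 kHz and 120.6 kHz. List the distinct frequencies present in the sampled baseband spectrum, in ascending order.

0.1 kHz, 1.3 kHz, 7.8 kHz

fs/2 = 16.05 kHz.
1.3 kHz ≤ fs/2 = 16.05 kHz, passes unchanged.
0.1 kHz ≤ fs/2 = 16.05 kHz, passes unchanged.
128.5 kHz mod fs = 0.1 kHz.
0.1 kHz ≤ fs/2 = 16.05 kHz, appears at 0.1 kHz.
120.6 kHz mod fs = 24.3 kHz.
24.3 kHz > fs/2 = 16.05 kHz, folds to fs − 24.3 kHz = 7.8 kHz.
Distinct values: {0.1 kHz, 1.3 kHz, 7.8 kHz}.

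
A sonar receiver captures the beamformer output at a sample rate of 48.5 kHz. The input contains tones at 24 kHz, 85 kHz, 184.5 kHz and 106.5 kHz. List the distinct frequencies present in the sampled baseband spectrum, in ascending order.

fs/2 = 24.25 kHz.
24 kHz ≤ fs/2 = 24.25 kHz, passes unchanged.
85 kHz mod fs = 36.5 kHz.
36.5 kHz > fs/2 = 24.25 kHz, folds to fs − 36.5 kHz = 12 kHz.
184.5 kHz mod fs = 39 kHz.
39 kHz > fs/2 = 24.25 kHz, folds to fs − 39 kHz = 9.5 kHz.
106.5 kHz mod fs = 9.5 kHz.
9.5 kHz ≤ fs/2 = 24.25 kHz, appears at 9.5 kHz.
Distinct values: {9.5 kHz, 12 kHz, 24 kHz}.

9.5 kHz, 12 kHz, 24 kHz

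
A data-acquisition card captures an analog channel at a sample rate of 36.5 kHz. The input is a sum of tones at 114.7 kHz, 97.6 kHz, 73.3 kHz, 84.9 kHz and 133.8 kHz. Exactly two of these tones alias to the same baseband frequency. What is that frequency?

fs/2 = 18.25 kHz.
114.7 kHz mod fs = 5.2 kHz.
5.2 kHz ≤ fs/2 = 18.25 kHz, appears at 5.2 kHz.
97.6 kHz mod fs = 24.6 kHz.
24.6 kHz > fs/2 = 18.25 kHz, folds to fs − 24.6 kHz = 11.9 kHz.
73.3 kHz mod fs = 0.3 kHz.
0.3 kHz ≤ fs/2 = 18.25 kHz, appears at 0.3 kHz.
84.9 kHz mod fs = 11.9 kHz.
11.9 kHz ≤ fs/2 = 18.25 kHz, appears at 11.9 kHz.
133.8 kHz mod fs = 24.3 kHz.
24.3 kHz > fs/2 = 18.25 kHz, folds to fs − 24.3 kHz = 12.2 kHz.
84.9 kHz and 97.6 kHz both map to 11.9 kHz.

11.9 kHz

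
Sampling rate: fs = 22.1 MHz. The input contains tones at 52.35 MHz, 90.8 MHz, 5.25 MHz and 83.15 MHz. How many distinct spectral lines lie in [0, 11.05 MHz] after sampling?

3

fs/2 = 11.05 MHz.
52.35 MHz mod fs = 8.15 MHz.
8.15 MHz ≤ fs/2 = 11.05 MHz, appears at 8.15 MHz.
90.8 MHz mod fs = 2.4 MHz.
2.4 MHz ≤ fs/2 = 11.05 MHz, appears at 2.4 MHz.
5.25 MHz ≤ fs/2 = 11.05 MHz, passes unchanged.
83.15 MHz mod fs = 16.85 MHz.
16.85 MHz > fs/2 = 11.05 MHz, folds to fs − 16.85 MHz = 5.25 MHz.
Distinct values: {2.4 MHz, 5.25 MHz, 8.15 MHz} → 3.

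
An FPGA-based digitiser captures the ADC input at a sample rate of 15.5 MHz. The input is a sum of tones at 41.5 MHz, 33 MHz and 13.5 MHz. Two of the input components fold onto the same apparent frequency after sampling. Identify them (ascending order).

fs/2 = 7.75 MHz.
41.5 MHz mod fs = 10.5 MHz.
10.5 MHz > fs/2 = 7.75 MHz, folds to fs − 10.5 MHz = 5 MHz.
33 MHz mod fs = 2 MHz.
2 MHz ≤ fs/2 = 7.75 MHz, appears at 2 MHz.
13.5 MHz > fs/2 = 7.75 MHz, folds to fs − 13.5 MHz = 2 MHz.
13.5 MHz and 33 MHz both map to 2 MHz.

13.5 MHz, 33 MHz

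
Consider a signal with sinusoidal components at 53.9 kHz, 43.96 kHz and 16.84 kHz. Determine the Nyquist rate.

Highest-frequency component: 53.9 kHz.
Nyquist rate = 2 × 53.9 kHz = 107.8 kHz.

107.8 kHz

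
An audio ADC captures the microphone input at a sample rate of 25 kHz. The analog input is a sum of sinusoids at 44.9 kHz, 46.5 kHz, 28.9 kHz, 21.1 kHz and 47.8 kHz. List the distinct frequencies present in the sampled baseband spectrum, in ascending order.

2.2 kHz, 3.5 kHz, 3.9 kHz, 5.1 kHz

fs/2 = 12.5 kHz.
44.9 kHz mod fs = 19.9 kHz.
19.9 kHz > fs/2 = 12.5 kHz, folds to fs − 19.9 kHz = 5.1 kHz.
46.5 kHz mod fs = 21.5 kHz.
21.5 kHz > fs/2 = 12.5 kHz, folds to fs − 21.5 kHz = 3.5 kHz.
28.9 kHz mod fs = 3.9 kHz.
3.9 kHz ≤ fs/2 = 12.5 kHz, appears at 3.9 kHz.
21.1 kHz > fs/2 = 12.5 kHz, folds to fs − 21.1 kHz = 3.9 kHz.
47.8 kHz mod fs = 22.8 kHz.
22.8 kHz > fs/2 = 12.5 kHz, folds to fs − 22.8 kHz = 2.2 kHz.
Distinct values: {2.2 kHz, 3.5 kHz, 3.9 kHz, 5.1 kHz}.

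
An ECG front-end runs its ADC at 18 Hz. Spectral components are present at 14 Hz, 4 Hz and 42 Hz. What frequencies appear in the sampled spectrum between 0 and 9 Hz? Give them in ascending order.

4 Hz, 6 Hz

fs/2 = 9 Hz.
14 Hz > fs/2 = 9 Hz, folds to fs − 14 Hz = 4 Hz.
4 Hz ≤ fs/2 = 9 Hz, passes unchanged.
42 Hz mod fs = 6 Hz.
6 Hz ≤ fs/2 = 9 Hz, appears at 6 Hz.
Distinct values: {4 Hz, 6 Hz}.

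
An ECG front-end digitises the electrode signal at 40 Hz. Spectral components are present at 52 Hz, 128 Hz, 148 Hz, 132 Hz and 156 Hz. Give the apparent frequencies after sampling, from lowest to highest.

fs/2 = 20 Hz.
52 Hz mod fs = 12 Hz.
12 Hz ≤ fs/2 = 20 Hz, appears at 12 Hz.
128 Hz mod fs = 8 Hz.
8 Hz ≤ fs/2 = 20 Hz, appears at 8 Hz.
148 Hz mod fs = 28 Hz.
28 Hz > fs/2 = 20 Hz, folds to fs − 28 Hz = 12 Hz.
132 Hz mod fs = 12 Hz.
12 Hz ≤ fs/2 = 20 Hz, appears at 12 Hz.
156 Hz mod fs = 36 Hz.
36 Hz > fs/2 = 20 Hz, folds to fs − 36 Hz = 4 Hz.
Distinct values: {4 Hz, 8 Hz, 12 Hz}.

4 Hz, 8 Hz, 12 Hz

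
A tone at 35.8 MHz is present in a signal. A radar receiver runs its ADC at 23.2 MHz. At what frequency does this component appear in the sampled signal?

35.8 MHz mod fs = 12.6 MHz.
12.6 MHz > fs/2 = 11.6 MHz, folds to fs − 12.6 MHz = 10.6 MHz.

10.6 MHz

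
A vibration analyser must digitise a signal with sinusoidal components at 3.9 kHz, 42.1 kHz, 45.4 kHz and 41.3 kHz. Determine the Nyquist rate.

90.8 kHz

Highest-frequency component: 45.4 kHz.
Nyquist rate = 2 × 45.4 kHz = 90.8 kHz.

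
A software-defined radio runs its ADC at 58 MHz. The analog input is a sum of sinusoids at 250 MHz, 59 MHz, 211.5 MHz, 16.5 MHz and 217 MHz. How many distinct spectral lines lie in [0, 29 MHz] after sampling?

5

fs/2 = 29 MHz.
250 MHz mod fs = 18 MHz.
18 MHz ≤ fs/2 = 29 MHz, appears at 18 MHz.
59 MHz mod fs = 1 MHz.
1 MHz ≤ fs/2 = 29 MHz, appears at 1 MHz.
211.5 MHz mod fs = 37.5 MHz.
37.5 MHz > fs/2 = 29 MHz, folds to fs − 37.5 MHz = 20.5 MHz.
16.5 MHz ≤ fs/2 = 29 MHz, passes unchanged.
217 MHz mod fs = 43 MHz.
43 MHz > fs/2 = 29 MHz, folds to fs − 43 MHz = 15 MHz.
Distinct values: {1 MHz, 15 MHz, 16.5 MHz, 18 MHz, 20.5 MHz} → 5.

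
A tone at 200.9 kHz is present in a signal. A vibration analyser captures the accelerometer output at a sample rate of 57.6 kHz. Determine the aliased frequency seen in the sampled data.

28.1 kHz

200.9 kHz mod fs = 28.1 kHz.
28.1 kHz ≤ fs/2 = 28.8 kHz, appears at 28.1 kHz.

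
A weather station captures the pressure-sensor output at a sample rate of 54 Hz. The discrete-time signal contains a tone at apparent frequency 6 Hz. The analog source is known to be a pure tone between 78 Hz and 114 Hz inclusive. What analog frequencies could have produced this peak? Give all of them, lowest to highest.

102 Hz, 114 Hz

Frequencies that alias to 6 Hz are k·fs ± 6 Hz for integer k ≥ 0.
k=0: 6 Hz.
k=1: 48 Hz, 60 Hz.
k=2: 102 Hz, 114 Hz.
k=3: 156 Hz, 168 Hz.
Within [78 Hz, 114 Hz]: 102 Hz, 114 Hz.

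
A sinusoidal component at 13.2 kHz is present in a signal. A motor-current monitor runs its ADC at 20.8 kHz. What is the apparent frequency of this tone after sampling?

7.6 kHz

13.2 kHz > fs/2 = 10.4 kHz, folds to fs − 13.2 kHz = 7.6 kHz.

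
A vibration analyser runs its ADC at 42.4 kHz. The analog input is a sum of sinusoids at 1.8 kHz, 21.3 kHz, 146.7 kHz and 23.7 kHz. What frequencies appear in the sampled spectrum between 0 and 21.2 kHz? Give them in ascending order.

fs/2 = 21.2 kHz.
1.8 kHz ≤ fs/2 = 21.2 kHz, passes unchanged.
21.3 kHz > fs/2 = 21.2 kHz, folds to fs − 21.3 kHz = 21.1 kHz.
146.7 kHz mod fs = 19.5 kHz.
19.5 kHz ≤ fs/2 = 21.2 kHz, appears at 19.5 kHz.
23.7 kHz > fs/2 = 21.2 kHz, folds to fs − 23.7 kHz = 18.7 kHz.
Distinct values: {1.8 kHz, 18.7 kHz, 19.5 kHz, 21.1 kHz}.

1.8 kHz, 18.7 kHz, 19.5 kHz, 21.1 kHz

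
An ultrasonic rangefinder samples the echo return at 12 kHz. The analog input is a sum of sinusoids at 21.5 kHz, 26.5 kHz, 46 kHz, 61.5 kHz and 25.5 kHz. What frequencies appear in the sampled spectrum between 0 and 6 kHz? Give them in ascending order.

1.5 kHz, 2 kHz, 2.5 kHz

fs/2 = 6 kHz.
21.5 kHz mod fs = 9.5 kHz.
9.5 kHz > fs/2 = 6 kHz, folds to fs − 9.5 kHz = 2.5 kHz.
26.5 kHz mod fs = 2.5 kHz.
2.5 kHz ≤ fs/2 = 6 kHz, appears at 2.5 kHz.
46 kHz mod fs = 10 kHz.
10 kHz > fs/2 = 6 kHz, folds to fs − 10 kHz = 2 kHz.
61.5 kHz mod fs = 1.5 kHz.
1.5 kHz ≤ fs/2 = 6 kHz, appears at 1.5 kHz.
25.5 kHz mod fs = 1.5 kHz.
1.5 kHz ≤ fs/2 = 6 kHz, appears at 1.5 kHz.
Distinct values: {1.5 kHz, 2 kHz, 2.5 kHz}.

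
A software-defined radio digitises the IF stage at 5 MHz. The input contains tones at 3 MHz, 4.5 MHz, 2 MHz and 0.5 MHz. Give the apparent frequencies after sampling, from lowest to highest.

fs/2 = 2.5 MHz.
3 MHz > fs/2 = 2.5 MHz, folds to fs − 3 MHz = 2 MHz.
4.5 MHz > fs/2 = 2.5 MHz, folds to fs − 4.5 MHz = 0.5 MHz.
2 MHz ≤ fs/2 = 2.5 MHz, passes unchanged.
0.5 MHz ≤ fs/2 = 2.5 MHz, passes unchanged.
Distinct values: {0.5 MHz, 2 MHz}.

0.5 MHz, 2 MHz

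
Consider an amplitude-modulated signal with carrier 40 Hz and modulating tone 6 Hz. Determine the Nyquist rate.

92 Hz

AM sidebands sit at fc ± fm = 34 Hz and 46 Hz.
Highest-frequency component: 46 Hz.
Nyquist rate = 2 × 46 Hz = 92 Hz.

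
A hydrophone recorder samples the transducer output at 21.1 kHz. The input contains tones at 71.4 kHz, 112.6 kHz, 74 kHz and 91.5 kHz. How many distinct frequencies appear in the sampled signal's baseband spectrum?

3

fs/2 = 10.55 kHz.
71.4 kHz mod fs = 8.1 kHz.
8.1 kHz ≤ fs/2 = 10.55 kHz, appears at 8.1 kHz.
112.6 kHz mod fs = 7.1 kHz.
7.1 kHz ≤ fs/2 = 10.55 kHz, appears at 7.1 kHz.
74 kHz mod fs = 10.7 kHz.
10.7 kHz > fs/2 = 10.55 kHz, folds to fs − 10.7 kHz = 10.4 kHz.
91.5 kHz mod fs = 7.1 kHz.
7.1 kHz ≤ fs/2 = 10.55 kHz, appears at 7.1 kHz.
Distinct values: {7.1 kHz, 8.1 kHz, 10.4 kHz} → 3.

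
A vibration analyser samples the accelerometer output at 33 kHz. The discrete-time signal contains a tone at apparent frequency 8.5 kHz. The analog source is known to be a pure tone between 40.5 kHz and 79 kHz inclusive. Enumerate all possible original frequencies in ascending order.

Frequencies that alias to 8.5 kHz are k·fs ± 8.5 kHz for integer k ≥ 0.
k=0: 8.5 kHz.
k=1: 24.5 kHz, 41.5 kHz.
k=2: 57.5 kHz, 74.5 kHz.
k=3: 90.5 kHz, 107.5 kHz.
Within [40.5 kHz, 79 kHz]: 41.5 kHz, 57.5 kHz, 74.5 kHz.

41.5 kHz, 57.5 kHz, 74.5 kHz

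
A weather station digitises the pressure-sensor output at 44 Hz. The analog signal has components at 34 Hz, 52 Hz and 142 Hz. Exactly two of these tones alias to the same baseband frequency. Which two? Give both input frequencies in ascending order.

34 Hz, 142 Hz

fs/2 = 22 Hz.
34 Hz > fs/2 = 22 Hz, folds to fs − 34 Hz = 10 Hz.
52 Hz mod fs = 8 Hz.
8 Hz ≤ fs/2 = 22 Hz, appears at 8 Hz.
142 Hz mod fs = 10 Hz.
10 Hz ≤ fs/2 = 22 Hz, appears at 10 Hz.
34 Hz and 142 Hz both map to 10 Hz.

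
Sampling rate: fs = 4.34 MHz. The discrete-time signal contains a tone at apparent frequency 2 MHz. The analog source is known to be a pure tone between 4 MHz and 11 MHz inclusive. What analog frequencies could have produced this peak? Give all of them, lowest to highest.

6.34 MHz, 6.68 MHz, 10.68 MHz

Frequencies that alias to 2 MHz are k·fs ± 2 MHz for integer k ≥ 0.
k=0: 2 MHz.
k=1: 2.34 MHz, 6.34 MHz.
k=2: 6.68 MHz, 10.68 MHz.
k=3: 11.02 MHz, 15.02 MHz.
Within [4 MHz, 11 MHz]: 6.34 MHz, 6.68 MHz, 10.68 MHz.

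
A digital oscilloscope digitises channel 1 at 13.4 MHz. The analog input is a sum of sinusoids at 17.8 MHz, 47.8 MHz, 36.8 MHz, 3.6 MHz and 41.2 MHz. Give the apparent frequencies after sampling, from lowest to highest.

1 MHz, 3.4 MHz, 3.6 MHz, 4.4 MHz, 5.8 MHz

fs/2 = 6.7 MHz.
17.8 MHz mod fs = 4.4 MHz.
4.4 MHz ≤ fs/2 = 6.7 MHz, appears at 4.4 MHz.
47.8 MHz mod fs = 7.6 MHz.
7.6 MHz > fs/2 = 6.7 MHz, folds to fs − 7.6 MHz = 5.8 MHz.
36.8 MHz mod fs = 10 MHz.
10 MHz > fs/2 = 6.7 MHz, folds to fs − 10 MHz = 3.4 MHz.
3.6 MHz ≤ fs/2 = 6.7 MHz, passes unchanged.
41.2 MHz mod fs = 1 MHz.
1 MHz ≤ fs/2 = 6.7 MHz, appears at 1 MHz.
Distinct values: {1 MHz, 3.4 MHz, 3.6 MHz, 4.4 MHz, 5.8 MHz}.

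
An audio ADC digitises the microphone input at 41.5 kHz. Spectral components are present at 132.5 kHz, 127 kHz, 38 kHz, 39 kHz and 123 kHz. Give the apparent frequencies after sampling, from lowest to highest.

fs/2 = 20.75 kHz.
132.5 kHz mod fs = 8 kHz.
8 kHz ≤ fs/2 = 20.75 kHz, appears at 8 kHz.
127 kHz mod fs = 2.5 kHz.
2.5 kHz ≤ fs/2 = 20.75 kHz, appears at 2.5 kHz.
38 kHz > fs/2 = 20.75 kHz, folds to fs − 38 kHz = 3.5 kHz.
39 kHz > fs/2 = 20.75 kHz, folds to fs − 39 kHz = 2.5 kHz.
123 kHz mod fs = 40 kHz.
40 kHz > fs/2 = 20.75 kHz, folds to fs − 40 kHz = 1.5 kHz.
Distinct values: {1.5 kHz, 2.5 kHz, 3.5 kHz, 8 kHz}.

1.5 kHz, 2.5 kHz, 3.5 kHz, 8 kHz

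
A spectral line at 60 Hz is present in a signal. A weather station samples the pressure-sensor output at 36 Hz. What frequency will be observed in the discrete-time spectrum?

12 Hz

60 Hz mod fs = 24 Hz.
24 Hz > fs/2 = 18 Hz, folds to fs − 24 Hz = 12 Hz.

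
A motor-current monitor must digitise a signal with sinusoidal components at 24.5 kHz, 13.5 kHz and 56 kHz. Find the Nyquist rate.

Highest-frequency component: 56 kHz.
Nyquist rate = 2 × 56 kHz = 112 kHz.

112 kHz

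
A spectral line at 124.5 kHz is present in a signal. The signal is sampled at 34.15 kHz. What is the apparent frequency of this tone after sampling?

124.5 kHz mod fs = 22.05 kHz.
22.05 kHz > fs/2 = 17.075 kHz, folds to fs − 22.05 kHz = 12.1 kHz.

12.1 kHz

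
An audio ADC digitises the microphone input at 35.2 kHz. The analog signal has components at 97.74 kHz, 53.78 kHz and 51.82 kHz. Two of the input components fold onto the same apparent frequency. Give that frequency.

16.62 kHz

fs/2 = 17.6 kHz.
97.74 kHz mod fs = 27.34 kHz.
27.34 kHz > fs/2 = 17.6 kHz, folds to fs − 27.34 kHz = 7.86 kHz.
53.78 kHz mod fs = 18.58 kHz.
18.58 kHz > fs/2 = 17.6 kHz, folds to fs − 18.58 kHz = 16.62 kHz.
51.82 kHz mod fs = 16.62 kHz.
16.62 kHz ≤ fs/2 = 17.6 kHz, appears at 16.62 kHz.
51.82 kHz and 53.78 kHz both map to 16.62 kHz.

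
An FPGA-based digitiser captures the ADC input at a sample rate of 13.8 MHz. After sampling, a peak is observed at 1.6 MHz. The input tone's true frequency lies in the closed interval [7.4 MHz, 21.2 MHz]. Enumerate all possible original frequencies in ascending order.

12.2 MHz, 15.4 MHz

Frequencies that alias to 1.6 MHz are k·fs ± 1.6 MHz for integer k ≥ 0.
k=0: 1.6 MHz.
k=1: 12.2 MHz, 15.4 MHz.
k=2: 26 MHz, 29.2 MHz.
Within [7.4 MHz, 21.2 MHz]: 12.2 MHz, 15.4 MHz.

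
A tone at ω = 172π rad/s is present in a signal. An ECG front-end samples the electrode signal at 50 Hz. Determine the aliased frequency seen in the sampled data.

ω = 172π rad/s → f = ω/(2π) = 86 Hz.
86 Hz mod fs = 36 Hz.
36 Hz > fs/2 = 25 Hz, folds to fs − 36 Hz = 14 Hz.

14 Hz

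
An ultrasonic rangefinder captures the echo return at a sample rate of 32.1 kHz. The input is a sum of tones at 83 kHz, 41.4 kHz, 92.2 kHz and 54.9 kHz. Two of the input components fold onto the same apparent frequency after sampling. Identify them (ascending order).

41.4 kHz, 54.9 kHz

fs/2 = 16.05 kHz.
83 kHz mod fs = 18.8 kHz.
18.8 kHz > fs/2 = 16.05 kHz, folds to fs − 18.8 kHz = 13.3 kHz.
41.4 kHz mod fs = 9.3 kHz.
9.3 kHz ≤ fs/2 = 16.05 kHz, appears at 9.3 kHz.
92.2 kHz mod fs = 28 kHz.
28 kHz > fs/2 = 16.05 kHz, folds to fs − 28 kHz = 4.1 kHz.
54.9 kHz mod fs = 22.8 kHz.
22.8 kHz > fs/2 = 16.05 kHz, folds to fs − 22.8 kHz = 9.3 kHz.
41.4 kHz and 54.9 kHz both map to 9.3 kHz.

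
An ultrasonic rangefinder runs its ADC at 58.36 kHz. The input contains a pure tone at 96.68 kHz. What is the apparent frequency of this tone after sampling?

96.68 kHz mod fs = 38.32 kHz.
38.32 kHz > fs/2 = 29.18 kHz, folds to fs − 38.32 kHz = 20.04 kHz.

20.04 kHz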